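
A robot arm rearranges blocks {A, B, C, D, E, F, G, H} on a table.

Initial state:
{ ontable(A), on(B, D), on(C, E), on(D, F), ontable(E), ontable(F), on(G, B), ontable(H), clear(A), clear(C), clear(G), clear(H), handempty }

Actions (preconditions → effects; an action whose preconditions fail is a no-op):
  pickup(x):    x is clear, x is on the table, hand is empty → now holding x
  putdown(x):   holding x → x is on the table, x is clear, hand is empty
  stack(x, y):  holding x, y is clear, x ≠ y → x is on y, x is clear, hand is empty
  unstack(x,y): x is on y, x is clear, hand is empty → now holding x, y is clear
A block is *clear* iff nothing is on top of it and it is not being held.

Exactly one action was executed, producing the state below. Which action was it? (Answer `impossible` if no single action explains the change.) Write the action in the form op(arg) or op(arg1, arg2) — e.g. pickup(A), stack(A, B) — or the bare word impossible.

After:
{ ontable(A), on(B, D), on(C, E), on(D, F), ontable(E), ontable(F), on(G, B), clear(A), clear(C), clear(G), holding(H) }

pickup(H)

target: towers=[A; E/C; F/D/B/G] holding=H
     unstack(G, B) → towers=[A; E/C; F/D/B; H] holding=G
         pickup(A) → towers=[E/C; F/D/B/G; H] holding=A
         pickup(H) → towers=[A; E/C; F/D/B/G] holding=H  ← match
     unstack(C, E) → towers=[A; E; F/D/B/G; H] holding=C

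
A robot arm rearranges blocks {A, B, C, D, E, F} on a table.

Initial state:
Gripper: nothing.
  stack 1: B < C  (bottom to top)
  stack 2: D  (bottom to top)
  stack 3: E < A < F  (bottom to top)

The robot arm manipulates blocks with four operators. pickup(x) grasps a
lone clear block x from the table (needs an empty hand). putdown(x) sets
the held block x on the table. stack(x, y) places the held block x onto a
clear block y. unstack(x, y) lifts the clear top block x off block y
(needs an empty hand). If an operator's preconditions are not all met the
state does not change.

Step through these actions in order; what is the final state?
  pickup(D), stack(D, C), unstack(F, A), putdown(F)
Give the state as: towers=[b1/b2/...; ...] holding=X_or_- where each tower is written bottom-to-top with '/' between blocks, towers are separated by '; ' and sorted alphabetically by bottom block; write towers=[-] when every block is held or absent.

towers=[B/C/D; E/A; F] holding=-

step 1 (pickup(D)): towers=[B/C; E/A/F] holding=D
step 2 (stack(D, C)): towers=[B/C/D; E/A/F] holding=-
step 3 (unstack(F, A)): towers=[B/C/D; E/A] holding=F
step 4 (putdown(F)): towers=[B/C/D; E/A; F] holding=-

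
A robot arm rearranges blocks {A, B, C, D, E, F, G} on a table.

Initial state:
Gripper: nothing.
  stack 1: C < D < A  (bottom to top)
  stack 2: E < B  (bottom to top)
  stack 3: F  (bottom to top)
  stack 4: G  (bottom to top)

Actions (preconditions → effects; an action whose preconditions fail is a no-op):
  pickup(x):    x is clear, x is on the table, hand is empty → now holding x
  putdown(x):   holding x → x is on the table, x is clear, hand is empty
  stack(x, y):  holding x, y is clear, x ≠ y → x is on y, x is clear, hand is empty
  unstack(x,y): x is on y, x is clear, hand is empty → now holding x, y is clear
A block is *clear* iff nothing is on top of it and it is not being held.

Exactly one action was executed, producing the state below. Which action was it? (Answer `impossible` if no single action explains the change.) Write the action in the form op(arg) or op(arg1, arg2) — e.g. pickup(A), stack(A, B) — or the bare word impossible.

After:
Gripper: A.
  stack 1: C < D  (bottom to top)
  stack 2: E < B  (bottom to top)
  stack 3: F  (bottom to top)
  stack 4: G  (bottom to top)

unstack(A, D)

target: towers=[C/D; E/B; F; G] holding=A
     unstack(B, E) → towers=[C/D/A; E; F; G] holding=B
         pickup(F) → towers=[C/D/A; E/B; G] holding=F
         pickup(G) → towers=[C/D/A; E/B; F] holding=G
     unstack(A, D) → towers=[C/D; E/B; F; G] holding=A  ← match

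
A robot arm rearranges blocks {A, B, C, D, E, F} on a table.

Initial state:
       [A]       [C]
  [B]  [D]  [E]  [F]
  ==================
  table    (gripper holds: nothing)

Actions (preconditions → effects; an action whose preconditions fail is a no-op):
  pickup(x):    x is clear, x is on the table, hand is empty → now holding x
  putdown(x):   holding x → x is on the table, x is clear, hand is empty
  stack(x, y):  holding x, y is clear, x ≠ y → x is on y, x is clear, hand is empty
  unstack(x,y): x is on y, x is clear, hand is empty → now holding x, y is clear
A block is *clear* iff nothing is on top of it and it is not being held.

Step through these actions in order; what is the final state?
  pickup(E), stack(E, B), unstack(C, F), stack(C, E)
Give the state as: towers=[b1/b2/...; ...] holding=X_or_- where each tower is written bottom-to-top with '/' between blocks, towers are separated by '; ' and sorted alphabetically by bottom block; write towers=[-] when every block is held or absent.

step 1 (pickup(E)): towers=[B; D/A; F/C] holding=E
step 2 (stack(E, B)): towers=[B/E; D/A; F/C] holding=-
step 3 (unstack(C, F)): towers=[B/E; D/A; F] holding=C
step 4 (stack(C, E)): towers=[B/E/C; D/A; F] holding=-

towers=[B/E/C; D/A; F] holding=-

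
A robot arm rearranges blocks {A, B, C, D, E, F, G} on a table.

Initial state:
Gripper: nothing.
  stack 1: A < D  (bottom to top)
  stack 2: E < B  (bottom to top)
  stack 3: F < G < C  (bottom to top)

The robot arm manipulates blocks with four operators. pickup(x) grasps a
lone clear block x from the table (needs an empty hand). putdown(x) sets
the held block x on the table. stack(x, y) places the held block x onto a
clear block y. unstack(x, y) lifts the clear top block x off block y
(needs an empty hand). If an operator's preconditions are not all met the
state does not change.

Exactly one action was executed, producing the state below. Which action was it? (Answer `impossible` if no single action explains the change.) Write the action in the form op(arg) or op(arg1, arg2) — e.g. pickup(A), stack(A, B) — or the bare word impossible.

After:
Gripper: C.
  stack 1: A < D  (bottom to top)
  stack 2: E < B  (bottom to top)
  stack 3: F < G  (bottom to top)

unstack(C, G)

target: towers=[A/D; E/B; F/G] holding=C
     unstack(B, E) → towers=[A/D; E; F/G/C] holding=B
     unstack(D, A) → towers=[A; E/B; F/G/C] holding=D
     unstack(C, G) → towers=[A/D; E/B; F/G] holding=C  ← match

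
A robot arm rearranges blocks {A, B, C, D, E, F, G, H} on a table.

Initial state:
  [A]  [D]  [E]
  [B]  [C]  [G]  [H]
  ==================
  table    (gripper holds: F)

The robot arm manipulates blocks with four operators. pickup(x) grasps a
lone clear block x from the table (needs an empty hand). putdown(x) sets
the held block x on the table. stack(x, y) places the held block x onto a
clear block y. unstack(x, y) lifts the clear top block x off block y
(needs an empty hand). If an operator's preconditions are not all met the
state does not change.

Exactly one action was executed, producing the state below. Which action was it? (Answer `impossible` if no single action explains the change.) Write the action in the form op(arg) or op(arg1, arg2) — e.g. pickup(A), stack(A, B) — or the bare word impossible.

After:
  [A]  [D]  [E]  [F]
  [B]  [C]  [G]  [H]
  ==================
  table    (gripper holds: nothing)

target: towers=[B/A; C/D; G/E; H/F] holding=-
        putdown(F) → towers=[B/A; C/D; F; G/E; H] holding=-
       stack(F, A) → towers=[B/A/F; C/D; G/E; H] holding=-
       stack(F, E) → towers=[B/A; C/D; G/E/F; H] holding=-
       stack(F, H) → towers=[B/A; C/D; G/E; H/F] holding=-  ← match
       stack(F, D) → towers=[B/A; C/D/F; G/E; H] holding=-

stack(F, H)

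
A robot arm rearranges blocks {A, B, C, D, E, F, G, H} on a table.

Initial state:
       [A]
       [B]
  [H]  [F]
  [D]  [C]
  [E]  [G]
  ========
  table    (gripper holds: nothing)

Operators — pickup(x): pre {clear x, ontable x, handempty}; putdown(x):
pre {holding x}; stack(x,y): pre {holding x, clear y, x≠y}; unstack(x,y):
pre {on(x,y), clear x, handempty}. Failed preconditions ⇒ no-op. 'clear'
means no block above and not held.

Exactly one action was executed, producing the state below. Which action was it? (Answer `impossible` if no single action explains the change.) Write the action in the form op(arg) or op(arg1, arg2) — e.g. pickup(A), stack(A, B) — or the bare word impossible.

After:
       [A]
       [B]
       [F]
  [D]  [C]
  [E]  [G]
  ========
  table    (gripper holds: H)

target: towers=[E/D; G/C/F/B/A] holding=H
     unstack(A, B) → towers=[E/D/H; G/C/F/B] holding=A
     unstack(H, D) → towers=[E/D; G/C/F/B/A] holding=H  ← match

unstack(H, D)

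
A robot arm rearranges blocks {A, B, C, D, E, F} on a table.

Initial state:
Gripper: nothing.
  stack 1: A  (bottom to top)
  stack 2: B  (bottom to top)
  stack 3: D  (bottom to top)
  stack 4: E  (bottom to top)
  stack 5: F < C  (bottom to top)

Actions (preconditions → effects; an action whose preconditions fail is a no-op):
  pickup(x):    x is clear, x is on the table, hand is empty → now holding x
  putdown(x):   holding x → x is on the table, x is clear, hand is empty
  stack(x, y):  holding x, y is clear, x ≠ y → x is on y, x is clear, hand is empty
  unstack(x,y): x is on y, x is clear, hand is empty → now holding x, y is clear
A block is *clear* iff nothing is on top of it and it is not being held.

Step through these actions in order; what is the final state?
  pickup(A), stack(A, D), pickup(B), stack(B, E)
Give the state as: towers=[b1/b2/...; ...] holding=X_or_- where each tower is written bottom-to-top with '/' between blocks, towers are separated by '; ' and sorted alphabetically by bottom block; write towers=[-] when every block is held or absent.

step 1 (pickup(A)): towers=[B; D; E; F/C] holding=A
step 2 (stack(A, D)): towers=[B; D/A; E; F/C] holding=-
step 3 (pickup(B)): towers=[D/A; E; F/C] holding=B
step 4 (stack(B, E)): towers=[D/A; E/B; F/C] holding=-

towers=[D/A; E/B; F/C] holding=-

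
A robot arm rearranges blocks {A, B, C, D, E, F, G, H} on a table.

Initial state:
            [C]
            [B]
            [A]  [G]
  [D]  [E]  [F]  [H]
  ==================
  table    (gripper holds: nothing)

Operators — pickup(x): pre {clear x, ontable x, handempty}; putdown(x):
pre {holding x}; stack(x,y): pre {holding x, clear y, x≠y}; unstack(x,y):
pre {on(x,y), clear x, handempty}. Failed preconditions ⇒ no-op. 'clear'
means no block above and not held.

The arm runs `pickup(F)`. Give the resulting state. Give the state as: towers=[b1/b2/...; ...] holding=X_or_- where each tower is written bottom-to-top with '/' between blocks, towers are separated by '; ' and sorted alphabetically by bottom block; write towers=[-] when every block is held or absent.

towers=[D; E; F/A/B/C; H/G] holding=-

before: towers=[D; E; F/A/B/C; H/G] holding=-
pre[pickup(F)]: clear(F) fail, ontable(F) ok, handempty ok
clear(F) unmet → pickup(F) is a no-op
after:  towers=[D; E; F/A/B/C; H/G] holding=-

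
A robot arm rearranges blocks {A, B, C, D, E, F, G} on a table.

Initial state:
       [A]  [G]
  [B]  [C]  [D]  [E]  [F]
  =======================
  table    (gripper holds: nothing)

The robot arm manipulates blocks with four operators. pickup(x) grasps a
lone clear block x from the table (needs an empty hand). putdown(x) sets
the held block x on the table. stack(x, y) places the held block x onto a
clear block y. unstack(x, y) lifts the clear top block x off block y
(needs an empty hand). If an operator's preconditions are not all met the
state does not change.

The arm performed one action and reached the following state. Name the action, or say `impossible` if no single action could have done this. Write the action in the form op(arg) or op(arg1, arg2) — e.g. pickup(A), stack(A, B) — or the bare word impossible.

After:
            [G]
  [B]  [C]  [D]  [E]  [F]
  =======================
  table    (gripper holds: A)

unstack(A, C)

target: towers=[B; C; D/G; E; F] holding=A
         pickup(B) → towers=[C/A; D/G; E; F] holding=B
         pickup(F) → towers=[B; C/A; D/G; E] holding=F
     unstack(G, D) → towers=[B; C/A; D; E; F] holding=G
     unstack(A, C) → towers=[B; C; D/G; E; F] holding=A  ← match
         pickup(E) → towers=[B; C/A; D/G; F] holding=E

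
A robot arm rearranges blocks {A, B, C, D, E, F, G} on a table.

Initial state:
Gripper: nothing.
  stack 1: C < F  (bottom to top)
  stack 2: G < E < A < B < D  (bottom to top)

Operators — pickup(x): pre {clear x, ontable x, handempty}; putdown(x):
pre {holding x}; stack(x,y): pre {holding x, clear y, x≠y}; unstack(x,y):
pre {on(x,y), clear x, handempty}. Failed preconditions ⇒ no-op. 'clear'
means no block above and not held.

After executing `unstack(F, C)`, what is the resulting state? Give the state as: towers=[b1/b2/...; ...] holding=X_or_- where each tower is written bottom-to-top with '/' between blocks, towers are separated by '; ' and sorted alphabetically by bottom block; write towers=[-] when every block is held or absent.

before: towers=[C/F; G/E/A/B/D] holding=-
pre[unstack(F, C)]: on(F,C) yes, clear(F) yes, handempty yes
all met → apply unstack(F, C)
after:  towers=[C; G/E/A/B/D] holding=F

towers=[C; G/E/A/B/D] holding=F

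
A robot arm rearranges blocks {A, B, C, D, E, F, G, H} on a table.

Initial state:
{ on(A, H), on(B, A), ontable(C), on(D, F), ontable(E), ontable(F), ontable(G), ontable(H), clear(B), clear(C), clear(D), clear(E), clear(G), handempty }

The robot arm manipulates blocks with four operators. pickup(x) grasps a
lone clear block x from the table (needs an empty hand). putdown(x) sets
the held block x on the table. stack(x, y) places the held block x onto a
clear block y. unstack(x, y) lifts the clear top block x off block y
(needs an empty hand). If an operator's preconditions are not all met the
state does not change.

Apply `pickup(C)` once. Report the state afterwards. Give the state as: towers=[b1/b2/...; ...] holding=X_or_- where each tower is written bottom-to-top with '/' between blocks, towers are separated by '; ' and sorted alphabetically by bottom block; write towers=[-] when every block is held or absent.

before: towers=[C; E; F/D; G; H/A/B] holding=-
pre[pickup(C)]: clear(C) ok, ontable(C) ok, handempty ok
all met → apply pickup(C)
after:  towers=[E; F/D; G; H/A/B] holding=C

towers=[E; F/D; G; H/A/B] holding=C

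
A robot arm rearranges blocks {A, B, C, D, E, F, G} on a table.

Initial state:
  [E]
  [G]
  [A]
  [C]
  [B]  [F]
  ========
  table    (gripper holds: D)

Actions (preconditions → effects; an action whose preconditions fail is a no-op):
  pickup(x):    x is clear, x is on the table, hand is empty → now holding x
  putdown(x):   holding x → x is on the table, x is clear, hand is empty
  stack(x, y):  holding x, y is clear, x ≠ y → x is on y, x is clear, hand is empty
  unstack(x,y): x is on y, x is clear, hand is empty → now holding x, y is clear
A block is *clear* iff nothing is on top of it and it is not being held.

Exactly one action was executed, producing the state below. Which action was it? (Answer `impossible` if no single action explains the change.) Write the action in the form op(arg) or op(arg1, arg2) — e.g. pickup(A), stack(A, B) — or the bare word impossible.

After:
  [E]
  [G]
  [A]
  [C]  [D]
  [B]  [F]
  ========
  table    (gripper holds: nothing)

stack(D, F)

target: towers=[B/C/A/G/E; F/D] holding=-
        putdown(D) → towers=[B/C/A/G/E; D; F] holding=-
       stack(D, F) → towers=[B/C/A/G/E; F/D] holding=-  ← match
       stack(D, E) → towers=[B/C/A/G/E/D; F] holding=-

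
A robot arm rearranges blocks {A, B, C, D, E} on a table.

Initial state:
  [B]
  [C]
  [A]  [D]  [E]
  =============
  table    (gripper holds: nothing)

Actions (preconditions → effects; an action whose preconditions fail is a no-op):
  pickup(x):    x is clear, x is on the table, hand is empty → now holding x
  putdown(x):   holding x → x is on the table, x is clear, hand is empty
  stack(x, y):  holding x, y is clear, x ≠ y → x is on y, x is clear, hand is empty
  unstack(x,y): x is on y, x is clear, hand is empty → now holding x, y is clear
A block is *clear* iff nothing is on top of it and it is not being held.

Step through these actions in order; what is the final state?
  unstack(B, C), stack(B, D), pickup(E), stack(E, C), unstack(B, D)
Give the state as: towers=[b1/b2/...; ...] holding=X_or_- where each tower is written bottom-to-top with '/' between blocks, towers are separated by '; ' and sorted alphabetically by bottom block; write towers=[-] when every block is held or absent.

step 1 (unstack(B, C)): towers=[A/C; D; E] holding=B
step 2 (stack(B, D)): towers=[A/C; D/B; E] holding=-
step 3 (pickup(E)): towers=[A/C; D/B] holding=E
step 4 (stack(E, C)): towers=[A/C/E; D/B] holding=-
step 5 (unstack(B, D)): towers=[A/C/E; D] holding=B

towers=[A/C/E; D] holding=B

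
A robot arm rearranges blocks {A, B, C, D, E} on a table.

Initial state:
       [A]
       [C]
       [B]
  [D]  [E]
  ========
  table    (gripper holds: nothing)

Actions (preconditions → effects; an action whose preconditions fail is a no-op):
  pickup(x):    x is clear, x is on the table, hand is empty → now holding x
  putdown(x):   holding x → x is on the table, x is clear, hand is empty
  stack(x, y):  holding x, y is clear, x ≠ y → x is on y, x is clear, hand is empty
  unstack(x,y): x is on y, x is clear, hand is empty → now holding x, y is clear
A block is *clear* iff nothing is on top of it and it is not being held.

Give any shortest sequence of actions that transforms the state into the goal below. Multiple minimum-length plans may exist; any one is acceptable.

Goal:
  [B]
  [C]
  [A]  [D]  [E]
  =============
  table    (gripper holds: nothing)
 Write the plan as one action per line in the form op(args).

unstack(A, C)
putdown(A)
unstack(C, B)
stack(C, A)
unstack(B, E)
stack(B, C)

step 1 (unstack(A, C)): towers=[D; E/B/C] holding=A
step 2 (putdown(A)): towers=[A; D; E/B/C] holding=-
step 3 (unstack(C, B)): towers=[A; D; E/B] holding=C
step 4 (stack(C, A)): towers=[A/C; D; E/B] holding=-
step 5 (unstack(B, E)): towers=[A/C; D; E] holding=B
step 6 (stack(B, C)): towers=[A/C/B; D; E] holding=-
goal check: towers=[A/C/B; D; E] holding=- — reached (length 6, optimal by BFS)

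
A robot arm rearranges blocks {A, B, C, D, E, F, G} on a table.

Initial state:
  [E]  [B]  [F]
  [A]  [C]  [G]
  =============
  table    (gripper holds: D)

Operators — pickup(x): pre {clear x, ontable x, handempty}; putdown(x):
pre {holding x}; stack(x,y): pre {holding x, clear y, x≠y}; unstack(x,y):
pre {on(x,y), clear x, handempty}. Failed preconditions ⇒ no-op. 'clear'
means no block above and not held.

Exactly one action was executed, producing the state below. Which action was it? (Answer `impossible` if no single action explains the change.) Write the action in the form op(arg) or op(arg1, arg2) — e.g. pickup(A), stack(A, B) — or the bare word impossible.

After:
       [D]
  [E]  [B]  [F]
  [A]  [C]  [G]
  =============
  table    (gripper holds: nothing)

target: towers=[A/E; C/B/D; G/F] holding=-
        putdown(D) → towers=[A/E; C/B; D; G/F] holding=-
       stack(D, B) → towers=[A/E; C/B/D; G/F] holding=-  ← match
       stack(D, F) → towers=[A/E; C/B; G/F/D] holding=-
       stack(D, E) → towers=[A/E/D; C/B; G/F] holding=-

stack(D, B)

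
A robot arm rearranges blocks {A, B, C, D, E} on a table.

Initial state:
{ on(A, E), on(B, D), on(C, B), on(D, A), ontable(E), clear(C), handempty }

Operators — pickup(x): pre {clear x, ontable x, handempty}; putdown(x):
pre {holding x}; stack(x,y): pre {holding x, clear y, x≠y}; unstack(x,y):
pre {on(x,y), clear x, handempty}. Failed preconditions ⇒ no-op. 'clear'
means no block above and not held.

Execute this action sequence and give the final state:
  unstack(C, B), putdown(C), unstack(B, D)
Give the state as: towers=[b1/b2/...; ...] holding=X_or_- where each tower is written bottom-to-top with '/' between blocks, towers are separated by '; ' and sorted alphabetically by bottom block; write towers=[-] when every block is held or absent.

towers=[C; E/A/D] holding=B

step 1 (unstack(C, B)): towers=[E/A/D/B] holding=C
step 2 (putdown(C)): towers=[C; E/A/D/B] holding=-
step 3 (unstack(B, D)): towers=[C; E/A/D] holding=B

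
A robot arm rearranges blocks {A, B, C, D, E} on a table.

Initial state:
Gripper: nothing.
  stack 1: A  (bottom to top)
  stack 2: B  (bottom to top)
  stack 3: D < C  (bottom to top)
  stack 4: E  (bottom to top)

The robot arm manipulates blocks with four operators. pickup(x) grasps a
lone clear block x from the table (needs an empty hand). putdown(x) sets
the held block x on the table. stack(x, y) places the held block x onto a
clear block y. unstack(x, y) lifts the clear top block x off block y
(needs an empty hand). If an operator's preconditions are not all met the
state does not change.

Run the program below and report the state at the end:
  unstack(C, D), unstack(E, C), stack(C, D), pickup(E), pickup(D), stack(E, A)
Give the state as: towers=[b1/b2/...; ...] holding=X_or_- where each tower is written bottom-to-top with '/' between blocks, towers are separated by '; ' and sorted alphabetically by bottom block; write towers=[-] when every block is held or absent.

towers=[A/E; B; D/C] holding=-

step 1 (unstack(C, D)): towers=[A; B; D; E] holding=C
step 2 (unstack(E, C)) [no-op]: towers=[A; B; D; E] holding=C
step 3 (stack(C, D)): towers=[A; B; D/C; E] holding=-
step 4 (pickup(E)): towers=[A; B; D/C] holding=E
step 5 (pickup(D)) [no-op]: towers=[A; B; D/C] holding=E
step 6 (stack(E, A)): towers=[A/E; B; D/C] holding=-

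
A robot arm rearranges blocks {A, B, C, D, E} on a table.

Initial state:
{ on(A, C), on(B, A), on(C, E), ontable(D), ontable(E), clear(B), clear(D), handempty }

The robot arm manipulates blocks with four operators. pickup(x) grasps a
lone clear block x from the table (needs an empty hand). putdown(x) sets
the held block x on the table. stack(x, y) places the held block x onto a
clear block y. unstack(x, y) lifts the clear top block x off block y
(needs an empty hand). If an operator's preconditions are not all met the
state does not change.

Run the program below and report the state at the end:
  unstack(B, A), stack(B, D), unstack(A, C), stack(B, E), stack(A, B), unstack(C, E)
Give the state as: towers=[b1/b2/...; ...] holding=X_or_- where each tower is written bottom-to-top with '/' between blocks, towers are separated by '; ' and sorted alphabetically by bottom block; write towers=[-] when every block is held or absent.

towers=[D/B/A; E] holding=C

step 1 (unstack(B, A)): towers=[D; E/C/A] holding=B
step 2 (stack(B, D)): towers=[D/B; E/C/A] holding=-
step 3 (unstack(A, C)): towers=[D/B; E/C] holding=A
step 4 (stack(B, E)) [no-op]: towers=[D/B; E/C] holding=A
step 5 (stack(A, B)): towers=[D/B/A; E/C] holding=-
step 6 (unstack(C, E)): towers=[D/B/A; E] holding=C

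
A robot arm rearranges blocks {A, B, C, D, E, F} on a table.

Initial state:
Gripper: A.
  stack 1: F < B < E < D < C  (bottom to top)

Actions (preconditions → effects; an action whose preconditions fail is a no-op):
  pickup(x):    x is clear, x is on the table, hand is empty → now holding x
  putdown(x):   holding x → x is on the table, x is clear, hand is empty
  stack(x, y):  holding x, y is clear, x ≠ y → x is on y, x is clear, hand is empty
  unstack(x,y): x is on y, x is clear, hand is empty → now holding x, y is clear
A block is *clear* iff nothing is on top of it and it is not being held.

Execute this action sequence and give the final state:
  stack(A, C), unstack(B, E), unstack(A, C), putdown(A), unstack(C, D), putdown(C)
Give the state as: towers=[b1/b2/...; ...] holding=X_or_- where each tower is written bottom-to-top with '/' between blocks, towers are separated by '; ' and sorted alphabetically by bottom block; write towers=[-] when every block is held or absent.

step 1 (stack(A, C)): towers=[F/B/E/D/C/A] holding=-
step 2 (unstack(B, E)) [no-op]: towers=[F/B/E/D/C/A] holding=-
step 3 (unstack(A, C)): towers=[F/B/E/D/C] holding=A
step 4 (putdown(A)): towers=[A; F/B/E/D/C] holding=-
step 5 (unstack(C, D)): towers=[A; F/B/E/D] holding=C
step 6 (putdown(C)): towers=[A; C; F/B/E/D] holding=-

towers=[A; C; F/B/E/D] holding=-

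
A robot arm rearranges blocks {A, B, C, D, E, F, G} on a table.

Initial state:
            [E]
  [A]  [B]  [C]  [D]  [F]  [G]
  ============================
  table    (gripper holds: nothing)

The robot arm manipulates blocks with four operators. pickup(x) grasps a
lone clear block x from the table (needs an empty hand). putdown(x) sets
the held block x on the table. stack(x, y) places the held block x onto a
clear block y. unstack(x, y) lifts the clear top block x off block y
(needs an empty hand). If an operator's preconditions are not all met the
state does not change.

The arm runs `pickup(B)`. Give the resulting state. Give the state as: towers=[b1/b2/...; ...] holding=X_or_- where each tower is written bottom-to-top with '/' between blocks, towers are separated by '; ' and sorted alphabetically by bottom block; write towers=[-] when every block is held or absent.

towers=[A; C/E; D; F; G] holding=B

before: towers=[A; B; C/E; D; F; G] holding=-
pre[pickup(B)]: clear(B) ok, ontable(B) ok, handempty ok
all met → apply pickup(B)
after:  towers=[A; C/E; D; F; G] holding=B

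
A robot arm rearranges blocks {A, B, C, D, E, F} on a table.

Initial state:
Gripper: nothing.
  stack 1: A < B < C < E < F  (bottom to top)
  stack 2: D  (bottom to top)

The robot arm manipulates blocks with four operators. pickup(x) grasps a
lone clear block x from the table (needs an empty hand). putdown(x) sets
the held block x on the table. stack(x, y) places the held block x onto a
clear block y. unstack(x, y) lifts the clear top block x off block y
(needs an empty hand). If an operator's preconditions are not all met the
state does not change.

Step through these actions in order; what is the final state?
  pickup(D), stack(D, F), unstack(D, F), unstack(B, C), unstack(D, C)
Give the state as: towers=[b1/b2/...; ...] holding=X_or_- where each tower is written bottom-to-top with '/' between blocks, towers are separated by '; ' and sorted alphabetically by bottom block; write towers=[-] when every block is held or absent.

step 1 (pickup(D)): towers=[A/B/C/E/F] holding=D
step 2 (stack(D, F)): towers=[A/B/C/E/F/D] holding=-
step 3 (unstack(D, F)): towers=[A/B/C/E/F] holding=D
step 4 (unstack(B, C)) [no-op]: towers=[A/B/C/E/F] holding=D
step 5 (unstack(D, C)) [no-op]: towers=[A/B/C/E/F] holding=D

towers=[A/B/C/E/F] holding=D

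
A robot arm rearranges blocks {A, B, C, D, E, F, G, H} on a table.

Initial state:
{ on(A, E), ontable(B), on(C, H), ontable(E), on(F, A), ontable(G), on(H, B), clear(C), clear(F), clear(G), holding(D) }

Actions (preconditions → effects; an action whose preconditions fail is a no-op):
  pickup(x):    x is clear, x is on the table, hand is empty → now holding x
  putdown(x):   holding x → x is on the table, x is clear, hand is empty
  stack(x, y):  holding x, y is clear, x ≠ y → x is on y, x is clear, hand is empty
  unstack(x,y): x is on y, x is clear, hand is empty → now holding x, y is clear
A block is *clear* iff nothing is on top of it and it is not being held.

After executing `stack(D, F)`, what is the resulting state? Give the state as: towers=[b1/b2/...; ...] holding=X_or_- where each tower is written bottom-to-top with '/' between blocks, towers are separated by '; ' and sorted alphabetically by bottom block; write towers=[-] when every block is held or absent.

before: towers=[B/H/C; E/A/F; G] holding=D
pre[stack(D, F)]: holding(D) yes, clear(F) yes, D≠F yes
all met → apply stack(D, F)
after:  towers=[B/H/C; E/A/F/D; G] holding=-

towers=[B/H/C; E/A/F/D; G] holding=-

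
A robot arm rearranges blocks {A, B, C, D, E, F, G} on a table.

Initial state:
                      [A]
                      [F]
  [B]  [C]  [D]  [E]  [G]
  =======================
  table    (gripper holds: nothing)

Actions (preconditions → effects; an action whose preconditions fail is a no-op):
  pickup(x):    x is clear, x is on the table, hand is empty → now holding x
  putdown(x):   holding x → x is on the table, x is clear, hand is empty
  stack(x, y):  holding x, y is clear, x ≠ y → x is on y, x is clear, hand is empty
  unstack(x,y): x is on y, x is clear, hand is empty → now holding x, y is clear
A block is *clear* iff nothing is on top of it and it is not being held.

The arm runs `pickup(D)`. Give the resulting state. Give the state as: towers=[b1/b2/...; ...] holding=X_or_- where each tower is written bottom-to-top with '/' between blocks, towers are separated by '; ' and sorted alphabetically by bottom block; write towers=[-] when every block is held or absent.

before: towers=[B; C; D; E; G/F/A] holding=-
pre[pickup(D)]: clear(D) ok, ontable(D) ok, handempty ok
all met → apply pickup(D)
after:  towers=[B; C; E; G/F/A] holding=D

towers=[B; C; E; G/F/A] holding=D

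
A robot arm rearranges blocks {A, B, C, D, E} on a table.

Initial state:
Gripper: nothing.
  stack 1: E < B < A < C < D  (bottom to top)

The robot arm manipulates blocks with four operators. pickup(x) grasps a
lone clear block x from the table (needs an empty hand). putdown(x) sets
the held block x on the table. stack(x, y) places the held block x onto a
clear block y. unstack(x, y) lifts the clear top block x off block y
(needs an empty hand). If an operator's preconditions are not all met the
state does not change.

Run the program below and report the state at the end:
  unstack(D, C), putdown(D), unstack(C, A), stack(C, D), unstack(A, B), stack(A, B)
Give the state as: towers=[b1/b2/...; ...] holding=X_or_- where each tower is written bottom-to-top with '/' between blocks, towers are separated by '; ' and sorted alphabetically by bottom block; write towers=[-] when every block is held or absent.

towers=[D/C; E/B/A] holding=-

step 1 (unstack(D, C)): towers=[E/B/A/C] holding=D
step 2 (putdown(D)): towers=[D; E/B/A/C] holding=-
step 3 (unstack(C, A)): towers=[D; E/B/A] holding=C
step 4 (stack(C, D)): towers=[D/C; E/B/A] holding=-
step 5 (unstack(A, B)): towers=[D/C; E/B] holding=A
step 6 (stack(A, B)): towers=[D/C; E/B/A] holding=-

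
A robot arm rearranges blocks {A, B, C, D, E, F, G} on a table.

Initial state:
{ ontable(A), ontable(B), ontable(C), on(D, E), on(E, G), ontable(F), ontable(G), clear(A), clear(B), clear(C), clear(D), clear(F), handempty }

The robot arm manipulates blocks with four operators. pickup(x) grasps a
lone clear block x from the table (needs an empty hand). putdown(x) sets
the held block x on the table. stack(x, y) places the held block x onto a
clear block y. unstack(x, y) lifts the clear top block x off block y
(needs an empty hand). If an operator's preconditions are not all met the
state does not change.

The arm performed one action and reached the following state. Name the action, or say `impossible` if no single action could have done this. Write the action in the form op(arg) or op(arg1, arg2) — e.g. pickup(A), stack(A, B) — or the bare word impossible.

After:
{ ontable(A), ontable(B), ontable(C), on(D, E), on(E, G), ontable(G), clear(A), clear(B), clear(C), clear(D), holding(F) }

target: towers=[A; B; C; G/E/D] holding=F
         pickup(B) → towers=[A; C; F; G/E/D] holding=B
         pickup(F) → towers=[A; B; C; G/E/D] holding=F  ← match
     unstack(D, E) → towers=[A; B; C; F; G/E] holding=D
         pickup(A) → towers=[B; C; F; G/E/D] holding=A
         pickup(C) → towers=[A; B; F; G/E/D] holding=C

pickup(F)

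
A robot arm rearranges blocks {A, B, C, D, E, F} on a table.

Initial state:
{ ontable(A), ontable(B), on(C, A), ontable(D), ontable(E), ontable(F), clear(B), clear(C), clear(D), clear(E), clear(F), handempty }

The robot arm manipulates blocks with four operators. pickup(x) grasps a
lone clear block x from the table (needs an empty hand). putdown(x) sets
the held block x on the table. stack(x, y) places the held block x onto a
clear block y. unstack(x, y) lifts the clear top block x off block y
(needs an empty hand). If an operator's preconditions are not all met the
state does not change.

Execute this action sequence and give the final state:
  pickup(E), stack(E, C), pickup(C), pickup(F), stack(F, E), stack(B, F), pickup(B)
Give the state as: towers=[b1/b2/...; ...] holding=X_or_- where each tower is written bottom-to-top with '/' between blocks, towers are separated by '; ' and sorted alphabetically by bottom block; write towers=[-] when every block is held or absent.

towers=[A/C/E/F; D] holding=B

step 1 (pickup(E)): towers=[A/C; B; D; F] holding=E
step 2 (stack(E, C)): towers=[A/C/E; B; D; F] holding=-
step 3 (pickup(C)) [no-op]: towers=[A/C/E; B; D; F] holding=-
step 4 (pickup(F)): towers=[A/C/E; B; D] holding=F
step 5 (stack(F, E)): towers=[A/C/E/F; B; D] holding=-
step 6 (stack(B, F)) [no-op]: towers=[A/C/E/F; B; D] holding=-
step 7 (pickup(B)): towers=[A/C/E/F; D] holding=B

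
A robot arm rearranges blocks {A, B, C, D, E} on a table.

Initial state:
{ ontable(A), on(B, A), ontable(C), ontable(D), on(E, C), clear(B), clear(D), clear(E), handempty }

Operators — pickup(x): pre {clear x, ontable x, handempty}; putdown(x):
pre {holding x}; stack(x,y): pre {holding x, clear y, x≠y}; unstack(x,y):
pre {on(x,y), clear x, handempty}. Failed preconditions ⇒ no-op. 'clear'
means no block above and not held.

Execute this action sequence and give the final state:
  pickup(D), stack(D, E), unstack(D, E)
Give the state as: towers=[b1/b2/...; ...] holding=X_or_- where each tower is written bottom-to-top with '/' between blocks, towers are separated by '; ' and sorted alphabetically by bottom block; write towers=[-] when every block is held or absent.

step 1 (pickup(D)): towers=[A/B; C/E] holding=D
step 2 (stack(D, E)): towers=[A/B; C/E/D] holding=-
step 3 (unstack(D, E)): towers=[A/B; C/E] holding=D

towers=[A/B; C/E] holding=D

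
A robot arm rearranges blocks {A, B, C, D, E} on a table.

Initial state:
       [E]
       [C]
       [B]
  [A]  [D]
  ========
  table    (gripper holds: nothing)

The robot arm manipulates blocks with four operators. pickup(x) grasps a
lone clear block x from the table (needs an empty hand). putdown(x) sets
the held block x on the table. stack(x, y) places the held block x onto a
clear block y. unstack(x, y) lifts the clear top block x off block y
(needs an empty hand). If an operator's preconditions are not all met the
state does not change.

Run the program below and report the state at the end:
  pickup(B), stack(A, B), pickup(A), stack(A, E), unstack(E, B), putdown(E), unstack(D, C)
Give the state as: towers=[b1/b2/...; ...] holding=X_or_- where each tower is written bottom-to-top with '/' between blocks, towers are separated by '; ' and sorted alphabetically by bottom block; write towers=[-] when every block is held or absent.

step 1 (pickup(B)) [no-op]: towers=[A; D/B/C/E] holding=-
step 2 (stack(A, B)) [no-op]: towers=[A; D/B/C/E] holding=-
step 3 (pickup(A)): towers=[D/B/C/E] holding=A
step 4 (stack(A, E)): towers=[D/B/C/E/A] holding=-
step 5 (unstack(E, B)) [no-op]: towers=[D/B/C/E/A] holding=-
step 6 (putdown(E)) [no-op]: towers=[D/B/C/E/A] holding=-
step 7 (unstack(D, C)) [no-op]: towers=[D/B/C/E/A] holding=-

towers=[D/B/C/E/A] holding=-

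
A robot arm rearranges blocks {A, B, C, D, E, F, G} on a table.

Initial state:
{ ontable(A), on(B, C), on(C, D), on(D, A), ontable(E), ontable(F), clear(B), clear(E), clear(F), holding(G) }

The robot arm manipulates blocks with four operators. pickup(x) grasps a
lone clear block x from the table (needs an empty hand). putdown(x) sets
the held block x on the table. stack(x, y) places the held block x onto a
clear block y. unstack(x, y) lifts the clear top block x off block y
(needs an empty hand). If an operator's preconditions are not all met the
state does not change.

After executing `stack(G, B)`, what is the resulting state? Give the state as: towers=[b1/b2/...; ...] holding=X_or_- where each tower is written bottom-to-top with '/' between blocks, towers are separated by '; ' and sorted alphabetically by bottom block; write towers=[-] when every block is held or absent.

towers=[A/D/C/B/G; E; F] holding=-

before: towers=[A/D/C/B; E; F] holding=G
pre[stack(G, B)]: holding(G) ok, clear(B) ok, G≠B ok
all met → apply stack(G, B)
after:  towers=[A/D/C/B/G; E; F] holding=-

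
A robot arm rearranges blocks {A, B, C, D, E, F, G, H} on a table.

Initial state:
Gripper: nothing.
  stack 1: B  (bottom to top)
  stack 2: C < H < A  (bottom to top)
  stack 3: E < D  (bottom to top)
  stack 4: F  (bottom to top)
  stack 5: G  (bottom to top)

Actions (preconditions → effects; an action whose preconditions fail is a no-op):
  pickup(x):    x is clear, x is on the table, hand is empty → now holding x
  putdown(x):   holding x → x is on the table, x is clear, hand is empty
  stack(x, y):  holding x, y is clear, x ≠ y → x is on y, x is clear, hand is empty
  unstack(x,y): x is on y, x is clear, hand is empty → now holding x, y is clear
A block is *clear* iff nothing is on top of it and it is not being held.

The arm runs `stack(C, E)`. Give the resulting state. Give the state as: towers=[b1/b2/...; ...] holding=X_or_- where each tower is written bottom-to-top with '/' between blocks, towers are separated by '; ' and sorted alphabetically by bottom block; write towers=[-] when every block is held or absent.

towers=[B; C/H/A; E/D; F; G] holding=-

before: towers=[B; C/H/A; E/D; F; G] holding=-
pre[stack(C, E)]: holding(C) ✗, clear(E) ✗, C≠E ✓
holding(C), clear(E) unmet → stack(C, E) is a no-op
after:  towers=[B; C/H/A; E/D; F; G] holding=-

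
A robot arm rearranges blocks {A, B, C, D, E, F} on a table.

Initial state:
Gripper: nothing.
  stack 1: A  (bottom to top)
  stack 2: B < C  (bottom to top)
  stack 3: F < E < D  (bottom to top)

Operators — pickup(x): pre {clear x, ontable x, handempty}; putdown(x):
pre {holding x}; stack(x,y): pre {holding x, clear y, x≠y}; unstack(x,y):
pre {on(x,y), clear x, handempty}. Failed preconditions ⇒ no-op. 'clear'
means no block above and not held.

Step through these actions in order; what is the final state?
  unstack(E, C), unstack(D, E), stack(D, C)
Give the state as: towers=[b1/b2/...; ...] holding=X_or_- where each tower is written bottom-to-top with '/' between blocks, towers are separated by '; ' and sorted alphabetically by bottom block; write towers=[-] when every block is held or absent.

towers=[A; B/C/D; F/E] holding=-

step 1 (unstack(E, C)) [no-op]: towers=[A; B/C; F/E/D] holding=-
step 2 (unstack(D, E)): towers=[A; B/C; F/E] holding=D
step 3 (stack(D, C)): towers=[A; B/C/D; F/E] holding=-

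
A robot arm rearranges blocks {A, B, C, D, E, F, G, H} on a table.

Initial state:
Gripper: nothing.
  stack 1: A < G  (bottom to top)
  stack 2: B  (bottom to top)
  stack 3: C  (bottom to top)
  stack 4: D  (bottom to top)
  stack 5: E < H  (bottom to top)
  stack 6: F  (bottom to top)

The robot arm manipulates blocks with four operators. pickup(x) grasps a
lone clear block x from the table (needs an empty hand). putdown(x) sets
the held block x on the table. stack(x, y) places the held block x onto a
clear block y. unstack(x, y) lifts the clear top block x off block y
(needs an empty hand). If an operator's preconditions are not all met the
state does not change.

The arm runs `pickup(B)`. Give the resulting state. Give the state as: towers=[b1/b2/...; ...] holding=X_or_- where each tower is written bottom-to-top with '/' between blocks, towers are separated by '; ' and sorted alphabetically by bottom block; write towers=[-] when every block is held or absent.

towers=[A/G; C; D; E/H; F] holding=B

before: towers=[A/G; B; C; D; E/H; F] holding=-
pre[pickup(B)]: clear(B) ok, ontable(B) ok, handempty ok
all met → apply pickup(B)
after:  towers=[A/G; C; D; E/H; F] holding=B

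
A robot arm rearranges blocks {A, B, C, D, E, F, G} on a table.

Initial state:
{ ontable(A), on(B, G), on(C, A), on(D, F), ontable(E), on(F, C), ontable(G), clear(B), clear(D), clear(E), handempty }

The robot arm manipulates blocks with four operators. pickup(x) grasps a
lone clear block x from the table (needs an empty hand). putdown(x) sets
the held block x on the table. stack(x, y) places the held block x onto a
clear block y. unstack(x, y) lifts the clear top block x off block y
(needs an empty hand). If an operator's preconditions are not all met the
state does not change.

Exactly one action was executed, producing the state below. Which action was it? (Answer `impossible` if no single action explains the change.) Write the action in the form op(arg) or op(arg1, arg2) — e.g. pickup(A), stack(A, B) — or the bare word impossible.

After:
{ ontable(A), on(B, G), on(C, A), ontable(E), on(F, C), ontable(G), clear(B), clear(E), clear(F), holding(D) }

unstack(D, F)

target: towers=[A/C/F; E; G/B] holding=D
     unstack(B, G) → towers=[A/C/F/D; E; G] holding=B
     unstack(D, F) → towers=[A/C/F; E; G/B] holding=D  ← match
         pickup(E) → towers=[A/C/F/D; G/B] holding=E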